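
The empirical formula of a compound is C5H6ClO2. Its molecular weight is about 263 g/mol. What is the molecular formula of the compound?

C10H12Cl2O4

Empirical-formula mass = 133.55 g/mol
n = 263 / 133.55 = 1.97 ≈ 2
Molecular formula = (C5H6ClO2)2 = C10H12Cl2O4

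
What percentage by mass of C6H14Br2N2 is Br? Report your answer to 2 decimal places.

58.32%

Molar mass = 6(12.01) + 14(1.008) + 2(79.90) + 2(14.01) = 273.992 g/mol
Mass of Br per mole = 2 × 79.90 = 159.800 g
% Br = 159.800 / 273.992 × 100 = 58.32%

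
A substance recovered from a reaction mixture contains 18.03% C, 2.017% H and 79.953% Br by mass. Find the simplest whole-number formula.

Assume 100 g: 18.03 g C, 2.017 g H, 79.953 g Br.
Moles — C: 18.03 / 12.01 = 1.501 mol; H: 2.017 / 1.008 = 2.001 mol; Br: 79.953 / 79.90 = 1.001 mol
Smallest is Br at 1.001 mol; normalising gives C 1.500, H 2.000, Br 1.000
×2: C 3.00, H 4.00, Br 2.00 → C3H4Br2

C3H4Br2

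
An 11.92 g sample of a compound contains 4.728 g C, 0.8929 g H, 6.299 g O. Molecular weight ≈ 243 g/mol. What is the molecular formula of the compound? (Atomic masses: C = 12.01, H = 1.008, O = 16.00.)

C8H18O8

n(C) = 4.728/12.01 = 0.3937, n(H) = 0.8929/1.008 = 0.8858, n(O) = 6.299/16.00 = 0.3937
Divide by the smallest (0.3937 mol C): C 1.000, H 2.250, O 1.000
×4: C 4.00, H 9.00, O 4.00 → C4H9O4
Empirical-formula mass = 121.11 g/mol
n = 243 / 121.11 = 2.01 ≈ 2
Molecular formula = (C4H9O4)×2 = C8H18O8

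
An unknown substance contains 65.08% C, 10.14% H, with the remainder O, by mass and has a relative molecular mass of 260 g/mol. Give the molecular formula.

C14H26O4

Assume 100 g: 65.08 g C, 10.14 g H, 24.78 g O.
n(C) = 65.08/12.01 = 5.419, n(H) = 10.14/1.008 = 10.06, n(O) = 24.78/16.00 = 1.549
Ratios (÷ 1.549): C 3.499, H 6.495, O 1.000
Multiply by 2: C 7.00, H 12.99, O 2.00 → C7H13O2
Empirical-formula mass = 129.17 g/mol
n = 260 / 129.17 = 2.01 ≈ 2
Molecular formula = (C7H13O2)×2 = C14H26O4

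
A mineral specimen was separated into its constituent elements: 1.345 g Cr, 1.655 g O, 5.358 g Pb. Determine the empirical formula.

Moles — Cr: 1.345 / 52.00 = 0.02587 mol; O: 1.655 / 16.00 = 0.1034 mol; Pb: 5.358 / 207.2 = 0.02586 mol
Smallest is Pb at 0.02586 mol; normalising gives Cr 1.000, O 4.000, Pb 1.000
Ratio ≈ 1:4:1, so the empirical formula is CrO4Pb

CrO4Pb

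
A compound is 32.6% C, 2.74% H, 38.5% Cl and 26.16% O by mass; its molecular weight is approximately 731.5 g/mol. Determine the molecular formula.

C20H20Cl8O12

Assume 100 g: 32.6 g C, 2.74 g H, 38.5 g Cl, 26.16 g O.
n(C) = 32.6/12.01 = 2.714, n(H) = 2.74/1.008 = 2.718, n(Cl) = 38.5/35.45 = 1.086, n(O) = 26.16/16.00 = 1.635
Smallest is Cl at 1.086 mol; normalising gives C 2.499, H 2.503, Cl 1.000, O 1.505
Multiply by 2: C 5.00, H 5.01, Cl 2.00, O 3.01 → C5H5Cl2O3
Empirical-formula mass = 183.99 g/mol
n = 731.5 / 183.99 = 3.98 ≈ 4
Molecular formula = (C5H5Cl2O3)×4 = C20H20Cl8O12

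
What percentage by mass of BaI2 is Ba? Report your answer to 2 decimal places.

35.11%

Molar mass = 1(137.33) + 2(126.90) = 391.130 g/mol
Mass of Ba per mole = 1 × 137.33 = 137.330 g
% Ba = 137.330 / 391.130 × 100 = 35.11%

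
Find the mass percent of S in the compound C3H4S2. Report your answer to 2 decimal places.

61.55%

Molar mass = 3(12.01) + 4(1.008) + 2(32.07) = 104.202 g/mol
Mass of S per mole = 2 × 32.07 = 64.140 g
% S = 64.140 / 104.202 × 100 = 61.55%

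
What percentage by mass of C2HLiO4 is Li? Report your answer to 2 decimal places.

Molar mass = 2(12.01) + 1(1.008) + 1(6.94) + 4(16.00) = 95.968 g/mol
Mass of Li per mole = 1 × 6.94 = 6.940 g
% Li = 6.940 / 95.968 × 100 = 7.23%

7.23%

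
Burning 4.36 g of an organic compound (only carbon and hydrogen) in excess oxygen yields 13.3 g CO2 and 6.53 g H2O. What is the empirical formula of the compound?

mol C = 13.3 / 44.01 = 0.3022; mass C = 0.3022 × 12.01 = 3.629 g
mol H = 2 × (6.53 / 18.02) = 0.7248; mass H = 0.7248 × 1.008 = 0.7305 g
Ratios (÷ 0.3022): C 1.000, H 2.398
Multiply by 5: C 5.00, H 11.99 → C5H12

C5H12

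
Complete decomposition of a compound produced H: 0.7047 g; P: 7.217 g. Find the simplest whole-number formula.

H3P

n(H) = 0.7047/1.008 = 0.6991, n(P) = 7.217/30.97 = 0.233
Divide by the smallest (0.233 mol P): H 3.000, P 1.000
Ratio ≈ 3:1, so the empirical formula is H3P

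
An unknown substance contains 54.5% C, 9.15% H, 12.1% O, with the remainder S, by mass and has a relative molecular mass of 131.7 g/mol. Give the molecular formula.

C6H12OS

Assume 100 g: 54.5 g C, 9.15 g H, 12.1 g O, 24.25 g S.
Moles — C: 54.5 / 12.01 = 4.538 mol; H: 9.15 / 1.008 = 9.077 mol; O: 12.1 / 16.00 = 0.7562 mol; S: 24.25 / 32.07 = 0.7562 mol
Divide by the smallest (0.7562 mol S): C 6.001, H 12.005, O 1.000, S 1.000
Ratio ≈ 6:12:1:1, so the empirical formula is C6H12OS
Empirical-formula mass = 132.23 g/mol
n = 131.7 / 132.23 = 1.00 ≈ 1
Molecular formula = empirical formula = C6H12OS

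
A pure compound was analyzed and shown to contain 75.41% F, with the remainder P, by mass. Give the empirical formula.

F5P

Assume 100 g: 75.41 g F, 24.59 g P.
F: 75.41 g ÷ 19.00 g/mol = 3.969 mol
P: 24.59 g ÷ 30.97 g/mol = 0.794 mol
Ratios (÷ 0.794): F 4.999, P 1.000
≈ 5:1 → F5P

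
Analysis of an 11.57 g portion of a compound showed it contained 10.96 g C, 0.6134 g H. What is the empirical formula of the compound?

C: 10.96 g ÷ 12.01 g/mol = 0.9126 mol
H: 0.6134 g ÷ 1.008 g/mol = 0.6085 mol
Smallest is H at 0.6085 mol; normalising gives C 1.500, H 1.000
Scaling by 2: C 3.00, H 2.00 → C3H2

C3H2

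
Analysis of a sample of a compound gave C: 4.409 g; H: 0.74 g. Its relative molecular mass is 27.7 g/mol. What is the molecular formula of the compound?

C2H4

Moles — C: 4.409 / 12.01 = 0.3671 mol; H: 0.74 / 1.008 = 0.7341 mol
Smallest is C at 0.3671 mol; normalising gives C 1.000, H 2.000
≈ 1:2 → CH2
Empirical-formula mass = 14.03 g/mol
n = 27.7 / 14.03 = 1.97 ≈ 2
Molecular formula = (CH2)×2 = C2H4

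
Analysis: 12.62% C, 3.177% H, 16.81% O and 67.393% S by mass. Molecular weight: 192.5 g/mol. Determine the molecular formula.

Assume 100 g: 12.62 g C, 3.177 g H, 16.81 g O, 67.393 g S.
n(C) = 12.62/12.01 = 1.051, n(H) = 3.177/1.008 = 3.152, n(O) = 16.81/16.00 = 1.051, n(S) = 67.393/32.07 = 2.101
Divide by the smallest (1.051 mol O): C 1.000, H 3.000, O 1.000, S 2.000
Ratio ≈ 1:3:1:2, so the empirical formula is CH3OS2
Empirical-formula mass = 95.17 g/mol
n = 192.5 / 95.17 = 2.02 ≈ 2
Molecular formula = (CH3OS2)×2 = C2H6O2S4

C2H6O2S4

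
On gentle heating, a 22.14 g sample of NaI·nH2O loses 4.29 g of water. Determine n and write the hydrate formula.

NaI·2H2O

Mass of anhydrous NaI = 22.14 − 4.29 = 17.85 g
mol H2O = 4.29 / 18.02 = 0.2381
Molar mass of NaI = 149.89 g/mol → mol NaI = 17.85 / 149.89 = 0.1191
n = 0.2381 / 0.1191 = 2.00 ≈ 2 → NaI·2H2O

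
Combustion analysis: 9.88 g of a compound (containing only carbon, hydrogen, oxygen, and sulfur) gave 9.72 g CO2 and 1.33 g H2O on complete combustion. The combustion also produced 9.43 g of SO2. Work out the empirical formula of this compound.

C3H2O2S2

mol C = 9.72 / 44.01 = 0.2209; mass C = 0.2209 × 12.01 = 2.653 g
mol H = 2 × (1.33 / 18.02) = 0.1476; mass H = 0.1476 × 1.008 = 0.1488 g
mol S = 9.43 / 64.07 = 0.1472; mass S = 4.720 g
mass O = 9.88 − (7.521) = 2.359 g → mol O = 0.1474
Ratios (÷ 0.1472): C 1.501, H 1.003, O 1.002, S 1.000
Multiply by 2: C 3.00, H 2.01, O 2.00, S 2.00 → C3H2O2S2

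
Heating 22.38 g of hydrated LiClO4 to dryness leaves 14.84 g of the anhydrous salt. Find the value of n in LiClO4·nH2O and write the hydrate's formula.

Mass of water lost = 22.38 − 14.84 = 7.54 g → 7.54 / 18.02 = 0.4184 mol H2O
Molar mass of LiClO4 = 106.39 g/mol → mol LiClO4 = 14.84 / 106.39 = 0.1395
n = 0.4184 / 0.1395 = 3.00 ≈ 3 → LiClO4·3H2O

LiClO4·3H2O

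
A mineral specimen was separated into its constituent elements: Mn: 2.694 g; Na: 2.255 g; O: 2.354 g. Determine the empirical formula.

n(Mn) = 2.694/54.94 = 0.04904, n(Na) = 2.255/22.99 = 0.09809, n(O) = 2.354/16.00 = 0.1471
Smallest is Mn at 0.04904 mol; normalising gives Mn 1.000, Na 2.000, O 3.000
Ratio ≈ 1:2:3, so the empirical formula is MnNa2O3

MnNa2O3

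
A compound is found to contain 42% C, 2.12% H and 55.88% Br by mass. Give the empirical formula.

C5H3Br

Assume 100 g: 42 g C, 2.12 g H, 55.88 g Br.
C: 42 g ÷ 12.01 g/mol = 3.497 mol
H: 2.12 g ÷ 1.008 g/mol = 2.103 mol
Br: 55.88 g ÷ 79.90 g/mol = 0.6994 mol
Smallest is Br at 0.6994 mol; normalising gives C 5.000, H 3.007, Br 1.000
Ratio ≈ 5:3:1, so the empirical formula is C5H3Br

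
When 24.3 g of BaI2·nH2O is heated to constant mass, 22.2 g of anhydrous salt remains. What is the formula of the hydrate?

BaI2·2H2O

Mass of water lost = 24.3 − 22.2 = 2.1 g → 2.1 / 18.02 = 0.1165 mol H2O
Molar mass of BaI2 = 391.13 g/mol → mol BaI2 = 22.2 / 391.13 = 0.05676
n = 0.1165 / 0.05676 = 2.05 ≈ 2 → BaI2·2H2O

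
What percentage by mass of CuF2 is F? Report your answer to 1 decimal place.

Molar mass = 1(63.55) + 2(19.00) = 101.550 g/mol
Mass of F per mole = 2 × 19.00 = 38.000 g
% F = 38.000 / 101.550 × 100 = 37.4%

37.4%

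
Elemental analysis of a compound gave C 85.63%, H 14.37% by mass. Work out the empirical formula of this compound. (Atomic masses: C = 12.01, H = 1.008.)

Assume 100 g: 85.63 g C, 14.37 g H.
C: 85.63 g ÷ 12.01 g/mol = 7.13 mol
H: 14.37 g ÷ 1.008 g/mol = 14.26 mol
Ratios (÷ 7.13): C 1.000, H 1.999
Ratio ≈ 1:2, so the empirical formula is CH2

CH2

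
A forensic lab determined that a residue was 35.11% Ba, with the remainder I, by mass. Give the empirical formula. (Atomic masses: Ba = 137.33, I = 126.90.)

BaI2

Assume 100 g: 35.11 g Ba, 64.89 g I.
n(Ba) = 35.11/137.33 = 0.2557, n(I) = 64.89/126.90 = 0.5113
Ratios (÷ 0.2557): Ba 1.000, I 2.000
Ratio ≈ 1:2, so the empirical formula is BaI2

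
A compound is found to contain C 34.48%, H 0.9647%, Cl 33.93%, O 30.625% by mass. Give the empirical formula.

Assume 100 g: 34.48 g C, 0.9647 g H, 33.93 g Cl, 30.625 g O.
C: 34.48 g ÷ 12.01 g/mol = 2.871 mol
H: 0.9647 g ÷ 1.008 g/mol = 0.957 mol
Cl: 33.93 g ÷ 35.45 g/mol = 0.9571 mol
O: 30.625 g ÷ 16.00 g/mol = 1.914 mol
Divide by the smallest (0.957 mol H): C 3.000, H 1.000, Cl 1.000, O 2.000
Ratio ≈ 3:1:1:2, so the empirical formula is C3HClO2

C3HClO2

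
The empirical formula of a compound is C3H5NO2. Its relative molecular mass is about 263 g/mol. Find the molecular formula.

Empirical-formula mass = 87.08 g/mol
n = 263 / 87.08 = 3.02 ≈ 3
Molecular formula = (C3H5NO2)3 = C9H15N3O6

C9H15N3O6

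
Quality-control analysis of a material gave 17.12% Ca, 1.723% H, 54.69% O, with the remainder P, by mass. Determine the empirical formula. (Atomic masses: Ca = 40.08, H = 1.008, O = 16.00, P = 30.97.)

CaH4O8P2

Assume 100 g: 17.12 g Ca, 1.723 g H, 54.69 g O, 26.467 g P.
Moles — Ca: 17.12 / 40.08 = 0.4271 mol; H: 1.723 / 1.008 = 1.709 mol; O: 54.69 / 16.00 = 3.418 mol; P: 26.467 / 30.97 = 0.8546 mol
Smallest is Ca at 0.4271 mol; normalising gives Ca 1.000, H 4.002, O 8.002, P 2.001
Ratio ≈ 1:4:8:2, so the empirical formula is CaH4O8P2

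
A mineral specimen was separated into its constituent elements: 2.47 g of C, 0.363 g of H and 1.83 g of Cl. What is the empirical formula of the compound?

C4H7Cl

Moles — C: 2.47 / 12.01 = 0.2057 mol; H: 0.363 / 1.008 = 0.3601 mol; Cl: 1.83 / 35.45 = 0.05162 mol
Divide by the smallest (0.05162 mol Cl): C 3.984, H 6.976, Cl 1.000
Ratio ≈ 4:7:1, so the empirical formula is C4H7Cl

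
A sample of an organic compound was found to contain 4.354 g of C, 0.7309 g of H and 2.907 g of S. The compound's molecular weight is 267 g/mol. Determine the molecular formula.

C12H24S3

n(C) = 4.354/12.01 = 0.3625, n(H) = 0.7309/1.008 = 0.7251, n(S) = 2.907/32.07 = 0.09065
Ratios (÷ 0.09065): C 3.999, H 7.999, S 1.000
Ratio ≈ 4:8:1, so the empirical formula is C4H8S
Empirical-formula mass = 88.17 g/mol
n = 267 / 88.17 = 3.03 ≈ 3
Molecular formula = (C4H8S)×3 = C12H24S3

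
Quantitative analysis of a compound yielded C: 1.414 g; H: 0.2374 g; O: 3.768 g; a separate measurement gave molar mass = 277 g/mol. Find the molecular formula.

C6H12O12

C: 1.414 g ÷ 12.01 g/mol = 0.1177 mol
H: 0.2374 g ÷ 1.008 g/mol = 0.2355 mol
O: 3.768 g ÷ 16.00 g/mol = 0.2355 mol
Ratios (÷ 0.1177): C 1.000, H 2.000, O 2.000
≈ 1:2:2 → CH2O2
Empirical-formula mass = 46.03 g/mol
n = 277 / 46.03 = 6.02 ≈ 6
Molecular formula = (CH2O2)×6 = C6H12O12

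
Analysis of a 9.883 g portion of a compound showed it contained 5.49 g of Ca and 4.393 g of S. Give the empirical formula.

CaS

n(Ca) = 5.49/40.08 = 0.137, n(S) = 4.393/32.07 = 0.137
Ratios (÷ 0.137): Ca 1.000, S 1.000
Ratio ≈ 1:1, so the empirical formula is CaS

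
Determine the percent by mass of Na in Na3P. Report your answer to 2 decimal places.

Molar mass = 3(22.99) + 1(30.97) = 99.940 g/mol
Mass of Na per mole = 3 × 22.99 = 68.970 g
% Na = 68.970 / 99.940 × 100 = 69.01%

69.01%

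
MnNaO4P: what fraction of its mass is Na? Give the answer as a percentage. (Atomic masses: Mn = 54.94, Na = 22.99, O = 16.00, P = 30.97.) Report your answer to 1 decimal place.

13.3%

Molar mass = 1(54.94) + 1(22.99) + 4(16.00) + 1(30.97) = 172.900 g/mol
Mass of Na per mole = 1 × 22.99 = 22.990 g
% Na = 22.990 / 172.900 × 100 = 13.3%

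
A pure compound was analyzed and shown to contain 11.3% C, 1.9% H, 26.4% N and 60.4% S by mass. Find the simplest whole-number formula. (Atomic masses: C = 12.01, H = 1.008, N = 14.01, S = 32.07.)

Assume 100 g: 11.3 g C, 1.9 g H, 26.4 g N, 60.4 g S.
Moles — C: 11.3 / 12.01 = 0.9409 mol; H: 1.9 / 1.008 = 1.885 mol; N: 26.4 / 14.01 = 1.884 mol; S: 60.4 / 32.07 = 1.883 mol
Divide by the smallest (0.9409 mol C): C 1.000, H 2.003, N 2.003, S 2.002
≈ 1:2:2:2 → CH2N2S2

CH2N2S2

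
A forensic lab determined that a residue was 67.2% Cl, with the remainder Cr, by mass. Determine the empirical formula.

Cl3Cr

Assume 100 g: 67.2 g Cl, 32.8 g Cr.
Moles — Cl: 67.2 / 35.45 = 1.896 mol; Cr: 32.8 / 52.00 = 0.6308 mol
Smallest is Cr at 0.6308 mol; normalising gives Cl 3.005, Cr 1.000
≈ 3:1 → Cl3Cr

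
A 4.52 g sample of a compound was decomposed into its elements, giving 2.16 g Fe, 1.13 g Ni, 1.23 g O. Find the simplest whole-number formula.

Fe2NiO4

Moles — Fe: 2.16 / 55.85 = 0.03868 mol; Ni: 1.13 / 58.69 = 0.01925 mol; O: 1.23 / 16.00 = 0.07687 mol
Ratios (÷ 0.01925): Fe 2.009, Ni 1.000, O 3.993
≈ 2:1:4 → Fe2NiO4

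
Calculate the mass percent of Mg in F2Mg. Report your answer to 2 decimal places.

Molar mass = 2(19.00) + 1(24.31) = 62.310 g/mol
Mass of Mg per mole = 1 × 24.31 = 24.310 g
% Mg = 24.310 / 62.310 × 100 = 39.01%

39.01%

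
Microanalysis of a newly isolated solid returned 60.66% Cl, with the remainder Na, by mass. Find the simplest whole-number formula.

ClNa

Assume 100 g: 60.66 g Cl, 39.34 g Na.
n(Cl) = 60.66/35.45 = 1.711, n(Na) = 39.34/22.99 = 1.711
Divide by the smallest (1.711 mol Cl): Cl 1.000, Na 1.000
→ ClNa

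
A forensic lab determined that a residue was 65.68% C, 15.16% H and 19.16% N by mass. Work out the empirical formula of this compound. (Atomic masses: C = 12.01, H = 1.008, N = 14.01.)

C4H11N

Assume 100 g: 65.68 g C, 15.16 g H, 19.16 g N.
C: 65.68 g ÷ 12.01 g/mol = 5.469 mol
H: 15.16 g ÷ 1.008 g/mol = 15.04 mol
N: 19.16 g ÷ 14.01 g/mol = 1.368 mol
Smallest is N at 1.368 mol; normalising gives C 3.999, H 10.997, N 1.000
→ C4H11N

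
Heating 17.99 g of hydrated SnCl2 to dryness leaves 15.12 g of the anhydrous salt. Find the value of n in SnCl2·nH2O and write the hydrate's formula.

Mass of water lost = 17.99 − 15.12 = 2.87 g → 2.87 / 18.02 = 0.1593 mol H2O
Molar mass of SnCl2 = 189.61 g/mol → mol SnCl2 = 15.12 / 189.61 = 0.07974
n = 0.1593 / 0.07974 = 2.00 ≈ 2 → SnCl2·2H2O

SnCl2·2H2O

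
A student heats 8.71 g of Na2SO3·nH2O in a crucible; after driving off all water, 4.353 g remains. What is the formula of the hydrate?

Na2SO3·7H2O

Mass of water lost = 8.71 − 4.353 = 4.357 g → 4.357 / 18.02 = 0.2418 mol H2O
Molar mass of Na2SO3 = 126.05 g/mol → mol Na2SO3 = 4.353 / 126.05 = 0.03453
n = 0.2418 / 0.03453 = 7.00 ≈ 7 → Na2SO3·7H2O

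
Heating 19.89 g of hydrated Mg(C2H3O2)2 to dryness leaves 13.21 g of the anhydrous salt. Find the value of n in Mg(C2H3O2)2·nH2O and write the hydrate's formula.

Mg(C2H3O2)2·4H2O

Mass of water lost = 19.89 − 13.21 = 6.68 g → 6.68 / 18.02 = 0.3707 mol H2O
Molar mass of Mg(C2H3O2)2 = 142.40 g/mol → mol Mg(C2H3O2)2 = 13.21 / 142.40 = 0.09277
n = 0.3707 / 0.09277 = 4.00 ≈ 4 → Mg(C2H3O2)2·4H2O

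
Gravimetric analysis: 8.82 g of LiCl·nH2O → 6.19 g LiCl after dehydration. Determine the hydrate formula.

LiCl·H2O

Mass of water lost = 8.82 − 6.19 = 2.63 g → 2.63 / 18.02 = 0.1459 mol H2O
Molar mass of LiCl = 42.39 g/mol → mol LiCl = 6.19 / 42.39 = 0.146
n = 0.1459 / 0.146 = 1.00 ≈ 1 → LiCl·H2O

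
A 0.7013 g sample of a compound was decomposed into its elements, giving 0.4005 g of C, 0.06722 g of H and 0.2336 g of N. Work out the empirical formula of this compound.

n(C) = 0.4005/12.01 = 0.03335, n(H) = 0.06722/1.008 = 0.06669, n(N) = 0.2336/14.01 = 0.01667
Divide by the smallest (0.01667 mol N): C 2.000, H 3.999, N 1.000
→ C2H4N

C2H4N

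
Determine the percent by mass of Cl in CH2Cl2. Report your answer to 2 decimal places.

83.48%

Molar mass = 1(12.01) + 2(1.008) + 2(35.45) = 84.926 g/mol
Mass of Cl per mole = 2 × 35.45 = 70.900 g
% Cl = 70.900 / 84.926 × 100 = 83.48%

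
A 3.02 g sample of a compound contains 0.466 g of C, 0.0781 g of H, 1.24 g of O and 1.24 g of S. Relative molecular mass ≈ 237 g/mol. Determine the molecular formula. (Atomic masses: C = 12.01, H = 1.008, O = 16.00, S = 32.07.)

C: 0.466 g ÷ 12.01 g/mol = 0.0388 mol
H: 0.0781 g ÷ 1.008 g/mol = 0.07748 mol
O: 1.24 g ÷ 16.00 g/mol = 0.0775 mol
S: 1.24 g ÷ 32.07 g/mol = 0.03867 mol
Smallest is S at 0.03867 mol; normalising gives C 1.004, H 2.004, O 2.004, S 1.000
≈ 1:2:2:1 → CH2O2S
Empirical-formula mass = 78.10 g/mol
n = 237 / 78.10 = 3.03 ≈ 3
Molecular formula = (CH2O2S)×3 = C3H6O6S3

C3H6O6S3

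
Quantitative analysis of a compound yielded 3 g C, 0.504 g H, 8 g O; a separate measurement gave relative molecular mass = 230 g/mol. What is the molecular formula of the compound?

Moles — C: 3 / 12.01 = 0.2498 mol; H: 0.504 / 1.008 = 0.5 mol; O: 8 / 16.00 = 0.5 mol
Ratios (÷ 0.2498): C 1.000, H 2.002, O 2.002
→ CH2O2
Empirical-formula mass = 46.03 g/mol
n = 230 / 46.03 = 5.00 ≈ 5
Molecular formula = (CH2O2)×5 = C5H10O10

C5H10O10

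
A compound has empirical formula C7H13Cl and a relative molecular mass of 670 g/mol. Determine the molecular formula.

C35H65Cl5

Empirical-formula mass = 132.62 g/mol
n = 670 / 132.62 = 5.05 ≈ 5
Molecular formula = (C7H13Cl)5 = C35H65Cl5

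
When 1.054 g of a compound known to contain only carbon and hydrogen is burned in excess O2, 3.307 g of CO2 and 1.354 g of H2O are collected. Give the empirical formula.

mol C = 3.307 / 44.01 = 0.07514; mass C = 0.07514 × 12.01 = 0.9025 g
mol H = 2 × (1.354 / 18.02) = 0.1503; mass H = 0.1503 × 1.008 = 0.1515 g
Smallest is C at 0.07514 mol; normalising gives C 1.000, H 2.000
Ratio ≈ 1:2, so the empirical formula is CH2

CH2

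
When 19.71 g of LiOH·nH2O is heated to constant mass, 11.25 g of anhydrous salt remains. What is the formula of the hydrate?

Mass of water lost = 19.71 − 11.25 = 8.46 g → 8.46 / 18.02 = 0.4695 mol H2O
Molar mass of LiOH = 23.95 g/mol → mol LiOH = 11.25 / 23.95 = 0.4698
n = 0.4695 / 0.4698 = 1.00 ≈ 1 → LiOH·H2O

LiOH·H2O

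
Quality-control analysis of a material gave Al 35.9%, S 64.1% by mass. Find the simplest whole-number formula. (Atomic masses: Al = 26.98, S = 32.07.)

Assume 100 g: 35.9 g Al, 64.1 g S.
Moles — Al: 35.9 / 26.98 = 1.331 mol; S: 64.1 / 32.07 = 1.999 mol
Smallest is Al at 1.331 mol; normalising gives Al 1.000, S 1.502
Multiply by 2: Al 2.00, S 3.00 → Al2S3

Al2S3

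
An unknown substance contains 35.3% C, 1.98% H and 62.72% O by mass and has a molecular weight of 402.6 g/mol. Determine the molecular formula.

Assume 100 g: 35.3 g C, 1.98 g H, 62.72 g O.
n(C) = 35.3/12.01 = 2.939, n(H) = 1.98/1.008 = 1.964, n(O) = 62.72/16.00 = 3.92
Ratios (÷ 1.964): C 1.496, H 1.000, O 1.996
Scaling by 2: C 2.99, H 2.00, O 3.99 → C3H2O4
Empirical-formula mass = 102.05 g/mol
n = 402.6 / 102.05 = 3.95 ≈ 4
Molecular formula = (C3H2O4)×4 = C12H8O16

C12H8O16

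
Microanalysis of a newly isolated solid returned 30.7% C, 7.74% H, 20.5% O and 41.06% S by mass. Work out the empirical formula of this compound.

Assume 100 g: 30.7 g C, 7.74 g H, 20.5 g O, 41.06 g S.
C: 30.7 g ÷ 12.01 g/mol = 2.556 mol
H: 7.74 g ÷ 1.008 g/mol = 7.679 mol
O: 20.5 g ÷ 16.00 g/mol = 1.281 mol
S: 41.06 g ÷ 32.07 g/mol = 1.28 mol
Smallest is S at 1.28 mol; normalising gives C 1.997, H 5.997, O 1.001, S 1.000
≈ 2:6:1:1 → C2H6OS

C2H6OS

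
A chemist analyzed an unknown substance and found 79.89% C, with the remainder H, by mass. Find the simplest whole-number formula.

Assume 100 g: 79.89 g C, 20.11 g H.
n(C) = 79.89/12.01 = 6.652, n(H) = 20.11/1.008 = 19.95
Ratios (÷ 6.652): C 1.000, H 2.999
→ CH3

CH3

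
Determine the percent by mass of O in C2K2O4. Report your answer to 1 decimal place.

38.5%

Molar mass = 2(12.01) + 2(39.10) + 4(16.00) = 166.220 g/mol
Mass of O per mole = 4 × 16.00 = 64.000 g
% O = 64.000 / 166.220 × 100 = 38.5%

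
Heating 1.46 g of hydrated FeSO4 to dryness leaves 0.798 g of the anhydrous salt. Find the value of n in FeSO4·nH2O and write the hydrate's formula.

FeSO4·7H2O

Mass of water lost = 1.46 − 0.798 = 0.662 g → 0.662 / 18.02 = 0.03674 mol H2O
Molar mass of FeSO4 = 151.92 g/mol → mol FeSO4 = 0.798 / 151.92 = 0.005253
n = 0.03674 / 0.005253 = 6.99 ≈ 7 → FeSO4·7H2O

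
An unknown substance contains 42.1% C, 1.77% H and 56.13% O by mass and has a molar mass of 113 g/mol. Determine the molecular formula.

Assume 100 g: 42.1 g C, 1.77 g H, 56.13 g O.
n(C) = 42.1/12.01 = 3.505, n(H) = 1.77/1.008 = 1.756, n(O) = 56.13/16.00 = 3.508
Divide by the smallest (1.756 mol H): C 1.996, H 1.000, O 1.998
→ C2HO2
Empirical-formula mass = 57.03 g/mol
n = 113 / 57.03 = 1.98 ≈ 2
Molecular formula = (C2HO2)×2 = C4H2O4

C4H2O4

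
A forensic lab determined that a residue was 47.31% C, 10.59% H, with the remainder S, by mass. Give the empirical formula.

Assume 100 g: 47.31 g C, 10.59 g H, 42.1 g S.
Moles — C: 47.31 / 12.01 = 3.939 mol; H: 10.59 / 1.008 = 10.51 mol; S: 42.1 / 32.07 = 1.313 mol
Ratios (÷ 1.313): C 3.001, H 8.003, S 1.000
→ C3H8S

C3H8S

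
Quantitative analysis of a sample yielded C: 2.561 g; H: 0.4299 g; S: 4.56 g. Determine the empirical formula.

C3H6S2

n(C) = 2.561/12.01 = 0.2132, n(H) = 0.4299/1.008 = 0.4265, n(S) = 4.56/32.07 = 0.1422
Ratios (÷ 0.1422): C 1.500, H 2.999, S 1.000
Scaling by 2: C 3.00, H 6.00, S 2.00 → C3H6S2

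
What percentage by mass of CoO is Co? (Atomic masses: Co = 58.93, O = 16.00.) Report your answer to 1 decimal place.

Molar mass = 1(58.93) + 1(16.00) = 74.930 g/mol
Mass of Co per mole = 1 × 58.93 = 58.930 g
% Co = 58.930 / 74.930 × 100 = 78.6%

78.6%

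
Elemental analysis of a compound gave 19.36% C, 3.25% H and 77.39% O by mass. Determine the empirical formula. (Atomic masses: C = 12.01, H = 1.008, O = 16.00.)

Assume 100 g: 19.36 g C, 3.25 g H, 77.39 g O.
C: 19.36 g ÷ 12.01 g/mol = 1.612 mol
H: 3.25 g ÷ 1.008 g/mol = 3.224 mol
O: 77.39 g ÷ 16.00 g/mol = 4.837 mol
Smallest is C at 1.612 mol; normalising gives C 1.000, H 2.000, O 3.001
≈ 1:2:3 → CH2O3

CH2O3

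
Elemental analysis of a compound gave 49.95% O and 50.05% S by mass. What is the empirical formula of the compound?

O2S

Assume 100 g: 49.95 g O, 50.05 g S.
n(O) = 49.95/16.00 = 3.122, n(S) = 50.05/32.07 = 1.561
Smallest is S at 1.561 mol; normalising gives O 2.000, S 1.000
→ O2S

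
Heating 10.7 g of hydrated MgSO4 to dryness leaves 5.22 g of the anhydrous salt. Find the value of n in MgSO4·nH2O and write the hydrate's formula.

MgSO4·7H2O

Mass of water lost = 10.7 − 5.22 = 5.48 g → 5.48 / 18.02 = 0.3041 mol H2O
Molar mass of MgSO4 = 120.38 g/mol → mol MgSO4 = 5.22 / 120.38 = 0.04336
n = 0.3041 / 0.04336 = 7.01 ≈ 7 → MgSO4·7H2O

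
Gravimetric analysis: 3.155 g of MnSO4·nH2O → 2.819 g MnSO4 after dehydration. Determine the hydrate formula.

Mass of water lost = 3.155 − 2.819 = 0.336 g → 0.336 / 18.02 = 0.01865 mol H2O
Molar mass of MnSO4 = 151.01 g/mol → mol MnSO4 = 2.819 / 151.01 = 0.01867
n = 0.01865 / 0.01867 = 1.00 ≈ 1 → MnSO4·H2O

MnSO4·H2O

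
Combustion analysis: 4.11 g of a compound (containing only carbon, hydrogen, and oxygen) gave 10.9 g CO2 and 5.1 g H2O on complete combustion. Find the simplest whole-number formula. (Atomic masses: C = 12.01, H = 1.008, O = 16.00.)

C7H16O

mol C = 10.9 / 44.01 = 0.2477; mass C = 0.2477 × 12.01 = 2.975 g
mol H = 2 × (5.1 / 18.02) = 0.5660; mass H = 0.5660 × 1.008 = 0.5706 g
mass O = 4.11 − (3.545) = 0.5649 g → mol O = 0.03531
Divide by the smallest (0.03531 mol O): C 7.015, H 16.032, O 1.000
≈ 7:16:1 → C7H16O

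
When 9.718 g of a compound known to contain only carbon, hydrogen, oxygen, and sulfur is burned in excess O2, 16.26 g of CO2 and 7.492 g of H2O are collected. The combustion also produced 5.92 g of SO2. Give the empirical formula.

C4H9OS

mol C = 16.26 / 44.01 = 0.3695; mass C = 0.3695 × 12.01 = 4.437 g
mol H = 2 × (7.492 / 18.02) = 0.8315; mass H = 0.8315 × 1.008 = 0.8382 g
mol S = 5.92 / 64.07 = 0.09240; mass S = 2.963 g
mass O = 9.718 − (8.239) = 1.479 g → mol O = 0.09246
Ratios (÷ 0.0924): C 3.999, H 8.999, O 1.001, S 1.000
→ C4H9OS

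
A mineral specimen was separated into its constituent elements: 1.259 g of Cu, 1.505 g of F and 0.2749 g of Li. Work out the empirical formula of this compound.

Moles — Cu: 1.259 / 63.55 = 0.01981 mol; F: 1.505 / 19.00 = 0.07921 mol; Li: 0.2749 / 6.94 = 0.03961 mol
Smallest is Cu at 0.01981 mol; normalising gives Cu 1.000, F 3.998, Li 1.999
Ratio ≈ 1:4:2, so the empirical formula is CuF4Li2

CuF4Li2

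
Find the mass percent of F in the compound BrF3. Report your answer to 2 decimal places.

41.64%

Molar mass = 1(79.90) + 3(19.00) = 136.900 g/mol
Mass of F per mole = 3 × 19.00 = 57.000 g
% F = 57.000 / 136.900 × 100 = 41.64%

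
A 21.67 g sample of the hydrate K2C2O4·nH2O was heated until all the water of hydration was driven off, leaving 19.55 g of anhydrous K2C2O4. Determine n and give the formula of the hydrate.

Mass of water lost = 21.67 − 19.55 = 2.12 g → 2.12 / 18.02 = 0.1176 mol H2O
Molar mass of K2C2O4 = 166.22 g/mol → mol K2C2O4 = 19.55 / 166.22 = 0.1176
n = 0.1176 / 0.1176 = 1.00 ≈ 1 → K2C2O4·H2O

K2C2O4·H2O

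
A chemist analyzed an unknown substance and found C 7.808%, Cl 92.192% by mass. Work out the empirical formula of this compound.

CCl4

Assume 100 g: 7.808 g C, 92.192 g Cl.
Moles — C: 7.808 / 12.01 = 0.6501 mol; Cl: 92.192 / 35.45 = 2.601 mol
Smallest is C at 0.6501 mol; normalising gives C 1.000, Cl 4.000
≈ 1:4 → CCl4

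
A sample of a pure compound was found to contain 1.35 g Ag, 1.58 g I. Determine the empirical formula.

Moles — Ag: 1.35 / 107.87 = 0.01252 mol; I: 1.58 / 126.90 = 0.01245 mol
Ratios (÷ 0.01245): Ag 1.005, I 1.000
→ AgI

AgI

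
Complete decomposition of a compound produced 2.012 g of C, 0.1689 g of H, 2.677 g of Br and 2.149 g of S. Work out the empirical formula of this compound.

n(C) = 2.012/12.01 = 0.1675, n(H) = 0.1689/1.008 = 0.1676, n(Br) = 2.677/79.90 = 0.0335, n(S) = 2.149/32.07 = 0.06701
Ratios (÷ 0.0335): C 5.000, H 5.001, Br 1.000, S 2.000
≈ 5:5:1:2 → C5H5BrS2

C5H5BrS2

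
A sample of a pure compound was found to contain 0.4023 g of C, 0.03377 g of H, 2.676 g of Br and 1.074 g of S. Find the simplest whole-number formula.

CHBrS

n(C) = 0.4023/12.01 = 0.0335, n(H) = 0.03377/1.008 = 0.0335, n(Br) = 2.676/79.90 = 0.03349, n(S) = 1.074/32.07 = 0.03349
Smallest is S at 0.03349 mol; normalising gives C 1.000, H 1.000, Br 1.000, S 1.000
Ratio ≈ 1:1:1:1, so the empirical formula is CHBrS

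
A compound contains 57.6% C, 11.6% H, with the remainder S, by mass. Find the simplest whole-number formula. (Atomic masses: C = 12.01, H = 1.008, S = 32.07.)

Assume 100 g: 57.6 g C, 11.6 g H, 30.8 g S.
Moles — C: 57.6 / 12.01 = 4.796 mol; H: 11.6 / 1.008 = 11.51 mol; S: 30.8 / 32.07 = 0.9604 mol
Smallest is S at 0.9604 mol; normalising gives C 4.994, H 11.982, S 1.000
≈ 5:12:1 → C5H12S

C5H12S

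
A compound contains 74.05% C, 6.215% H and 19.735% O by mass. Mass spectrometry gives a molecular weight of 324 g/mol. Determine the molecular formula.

Assume 100 g: 74.05 g C, 6.215 g H, 19.735 g O.
C: 74.05 g ÷ 12.01 g/mol = 6.166 mol
H: 6.215 g ÷ 1.008 g/mol = 6.166 mol
O: 19.735 g ÷ 16.00 g/mol = 1.233 mol
Ratios (÷ 1.233): C 4.999, H 4.999, O 1.000
Ratio ≈ 5:5:1, so the empirical formula is C5H5O
Empirical-formula mass = 81.09 g/mol
n = 324 / 81.09 = 4.00 ≈ 4
Molecular formula = (C5H5O)×4 = C20H20O4

C20H20O4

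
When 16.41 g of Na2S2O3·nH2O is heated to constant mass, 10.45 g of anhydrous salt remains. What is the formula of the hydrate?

Mass of water lost = 16.41 − 10.45 = 5.96 g → 5.96 / 18.02 = 0.3307 mol H2O
Molar mass of Na2S2O3 = 158.12 g/mol → mol Na2S2O3 = 10.45 / 158.12 = 0.06609
n = 0.3307 / 0.06609 = 5.00 ≈ 5 → Na2S2O3·5H2O

Na2S2O3·5H2O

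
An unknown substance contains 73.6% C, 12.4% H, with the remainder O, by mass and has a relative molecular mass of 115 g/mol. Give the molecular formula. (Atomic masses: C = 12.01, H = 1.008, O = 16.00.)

C7H14O

Assume 100 g: 73.6 g C, 12.4 g H, 14 g O.
n(C) = 73.6/12.01 = 6.128, n(H) = 12.4/1.008 = 12.3, n(O) = 14/16.00 = 0.875
Divide by the smallest (0.875 mol O): C 7.004, H 14.059, O 1.000
Ratio ≈ 7:14:1, so the empirical formula is C7H14O
Empirical-formula mass = 114.18 g/mol
n = 115 / 114.18 = 1.01 ≈ 1
Molecular formula = empirical formula = C7H14O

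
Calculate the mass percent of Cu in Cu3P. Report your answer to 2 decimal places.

Molar mass = 3(63.55) + 1(30.97) = 221.620 g/mol
Mass of Cu per mole = 3 × 63.55 = 190.650 g
% Cu = 190.650 / 221.620 × 100 = 86.03%

86.03%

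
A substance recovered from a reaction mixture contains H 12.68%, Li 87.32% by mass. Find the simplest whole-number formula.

Assume 100 g: 12.68 g H, 87.32 g Li.
H: 12.68 g ÷ 1.008 g/mol = 12.58 mol
Li: 87.32 g ÷ 6.94 g/mol = 12.58 mol
Smallest is H at 12.58 mol; normalising gives H 1.000, Li 1.000
≈ 1:1 → HLi

HLi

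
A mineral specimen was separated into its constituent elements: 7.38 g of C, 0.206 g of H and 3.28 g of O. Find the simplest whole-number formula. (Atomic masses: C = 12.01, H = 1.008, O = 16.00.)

C: 7.38 g ÷ 12.01 g/mol = 0.6145 mol
H: 0.206 g ÷ 1.008 g/mol = 0.2044 mol
O: 3.28 g ÷ 16.00 g/mol = 0.205 mol
Divide by the smallest (0.2044 mol H): C 3.007, H 1.000, O 1.003
≈ 3:1:1 → C3HO

C3HO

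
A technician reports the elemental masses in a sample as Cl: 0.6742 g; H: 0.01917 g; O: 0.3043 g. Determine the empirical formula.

ClHO

Cl: 0.6742 g ÷ 35.45 g/mol = 0.01902 mol
H: 0.01917 g ÷ 1.008 g/mol = 0.01902 mol
O: 0.3043 g ÷ 16.00 g/mol = 0.01902 mol
Divide by the smallest (0.01902 mol H): Cl 1.000, H 1.000, O 1.000
→ ClHO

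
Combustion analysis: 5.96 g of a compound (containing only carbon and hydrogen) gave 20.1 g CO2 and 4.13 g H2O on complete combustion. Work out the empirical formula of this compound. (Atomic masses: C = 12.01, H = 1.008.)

mol C = 20.1 / 44.01 = 0.4567; mass C = 0.4567 × 12.01 = 5.485 g
mol H = 2 × (4.13 / 18.02) = 0.4584; mass H = 0.4584 × 1.008 = 0.4620 g
Smallest is C at 0.4567 mol; normalising gives C 1.000, H 1.004
Ratio ≈ 1:1, so the empirical formula is CH

CH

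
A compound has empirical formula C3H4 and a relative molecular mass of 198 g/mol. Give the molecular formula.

Empirical-formula mass = 40.06 g/mol
n = 198 / 40.06 = 4.94 ≈ 5
Molecular formula = (C3H4)5 = C15H20

C15H20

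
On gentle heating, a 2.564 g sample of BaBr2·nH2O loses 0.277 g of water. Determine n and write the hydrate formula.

BaBr2·2H2O

Mass of anhydrous BaBr2 = 2.564 − 0.277 = 2.287 g
mol H2O = 0.277 / 18.02 = 0.01537
Molar mass of BaBr2 = 297.13 g/mol → mol BaBr2 = 2.287 / 297.13 = 0.007697
n = 0.01537 / 0.007697 = 2.00 ≈ 2 → BaBr2·2H2O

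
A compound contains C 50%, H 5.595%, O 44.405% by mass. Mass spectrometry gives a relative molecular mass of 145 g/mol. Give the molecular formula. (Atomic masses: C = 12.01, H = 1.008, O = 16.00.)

C6H8O4

Assume 100 g: 50 g C, 5.595 g H, 44.405 g O.
Moles — C: 50 / 12.01 = 4.163 mol; H: 5.595 / 1.008 = 5.551 mol; O: 44.405 / 16.00 = 2.775 mol
Ratios (÷ 2.775): C 1.500, H 2.000, O 1.000
Multiply by 2: C 3.00, H 4.00, O 2.00 → C3H4O2
Empirical-formula mass = 72.06 g/mol
n = 145 / 72.06 = 2.01 ≈ 2
Molecular formula = (C3H4O2)×2 = C6H8O4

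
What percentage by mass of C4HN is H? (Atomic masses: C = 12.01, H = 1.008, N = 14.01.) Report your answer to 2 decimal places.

Molar mass = 4(12.01) + 1(1.008) + 1(14.01) = 63.058 g/mol
Mass of H per mole = 1 × 1.008 = 1.008 g
% H = 1.008 / 63.058 × 100 = 1.60%

1.60%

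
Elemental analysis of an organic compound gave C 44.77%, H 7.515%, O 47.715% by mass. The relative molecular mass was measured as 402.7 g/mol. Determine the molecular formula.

Assume 100 g: 44.77 g C, 7.515 g H, 47.715 g O.
Moles — C: 44.77 / 12.01 = 3.728 mol; H: 7.515 / 1.008 = 7.455 mol; O: 47.715 / 16.00 = 2.982 mol
Ratios (÷ 2.982): C 1.250, H 2.500, O 1.000
Multiply by 4: C 5.00, H 10.00, O 4.00 → C5H10O4
Empirical-formula mass = 134.13 g/mol
n = 402.7 / 134.13 = 3.00 ≈ 3
Molecular formula = (C5H10O4)×3 = C15H30O12

C15H30O12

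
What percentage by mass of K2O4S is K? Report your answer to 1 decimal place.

44.9%

Molar mass = 2(39.10) + 4(16.00) + 1(32.07) = 174.270 g/mol
Mass of K per mole = 2 × 39.10 = 78.200 g
% K = 78.200 / 174.270 × 100 = 44.9%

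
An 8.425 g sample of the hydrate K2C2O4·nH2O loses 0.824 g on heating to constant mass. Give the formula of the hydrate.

Mass of anhydrous K2C2O4 = 8.425 − 0.824 = 7.601 g
mol H2O = 0.824 / 18.02 = 0.04573
Molar mass of K2C2O4 = 166.22 g/mol → mol K2C2O4 = 7.601 / 166.22 = 0.04573
n = 0.04573 / 0.04573 = 1.00 ≈ 1 → K2C2O4·H2O

K2C2O4·H2O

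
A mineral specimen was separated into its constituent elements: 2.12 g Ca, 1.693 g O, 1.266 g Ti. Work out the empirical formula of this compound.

Ca2O4Ti

n(Ca) = 2.12/40.08 = 0.05289, n(O) = 1.693/16.00 = 0.1058, n(Ti) = 1.266/47.87 = 0.02645
Smallest is Ti at 0.02645 mol; normalising gives Ca 2.000, O 4.001, Ti 1.000
Ratio ≈ 2:4:1, so the empirical formula is Ca2O4Ti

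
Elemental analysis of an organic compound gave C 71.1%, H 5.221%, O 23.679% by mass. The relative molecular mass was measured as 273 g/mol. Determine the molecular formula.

Assume 100 g: 71.1 g C, 5.221 g H, 23.679 g O.
Moles — C: 71.1 / 12.01 = 5.92 mol; H: 5.221 / 1.008 = 5.18 mol; O: 23.679 / 16.00 = 1.48 mol
Ratios (÷ 1.48): C 4.000, H 3.500, O 1.000
Scaling by 2: C 8.00, H 7.00, O 2.00 → C8H7O2
Empirical-formula mass = 135.14 g/mol
n = 273 / 135.14 = 2.02 ≈ 2
Molecular formula = (C8H7O2)×2 = C16H14O4

C16H14O4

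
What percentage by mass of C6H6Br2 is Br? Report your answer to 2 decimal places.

67.17%

Molar mass = 6(12.01) + 6(1.008) + 2(79.90) = 237.908 g/mol
Mass of Br per mole = 2 × 79.90 = 159.800 g
% Br = 159.800 / 237.908 × 100 = 67.17%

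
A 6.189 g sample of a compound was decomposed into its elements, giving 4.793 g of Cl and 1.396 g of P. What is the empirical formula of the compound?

Moles — Cl: 4.793 / 35.45 = 0.1352 mol; P: 1.396 / 30.97 = 0.04508 mol
Divide by the smallest (0.04508 mol P): Cl 2.999, P 1.000
→ Cl3P

Cl3P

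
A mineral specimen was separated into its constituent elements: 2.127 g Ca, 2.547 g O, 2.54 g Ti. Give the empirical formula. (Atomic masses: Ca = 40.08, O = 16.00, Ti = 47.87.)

CaO3Ti

Moles — Ca: 2.127 / 40.08 = 0.05307 mol; O: 2.547 / 16.00 = 0.1592 mol; Ti: 2.54 / 47.87 = 0.05306 mol
Ratios (÷ 0.05306): Ca 1.000, O 3.000, Ti 1.000
→ CaO3Ti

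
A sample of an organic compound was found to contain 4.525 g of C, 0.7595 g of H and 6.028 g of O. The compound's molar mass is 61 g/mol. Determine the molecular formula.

C2H4O2

Moles — C: 4.525 / 12.01 = 0.3768 mol; H: 0.7595 / 1.008 = 0.7535 mol; O: 6.028 / 16.00 = 0.3767 mol
Divide by the smallest (0.3767 mol O): C 1.000, H 2.000, O 1.000
Ratio ≈ 1:2:1, so the empirical formula is CH2O
Empirical-formula mass = 30.03 g/mol
n = 61 / 30.03 = 2.03 ≈ 2
Molecular formula = (CH2O)×2 = C2H4O2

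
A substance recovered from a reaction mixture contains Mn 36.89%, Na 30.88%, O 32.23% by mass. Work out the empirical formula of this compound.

Assume 100 g: 36.89 g Mn, 30.88 g Na, 32.23 g O.
n(Mn) = 36.89/54.94 = 0.6715, n(Na) = 30.88/22.99 = 1.343, n(O) = 32.23/16.00 = 2.014
Ratios (÷ 0.6715): Mn 1.000, Na 2.000, O 3.000
→ MnNa2O3

MnNa2O3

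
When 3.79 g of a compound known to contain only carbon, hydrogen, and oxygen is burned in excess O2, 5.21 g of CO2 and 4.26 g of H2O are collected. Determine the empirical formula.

CH4O

mol C = 5.21 / 44.01 = 0.1184; mass C = 0.1184 × 12.01 = 1.422 g
mol H = 2 × (4.26 / 18.02) = 0.4728; mass H = 0.4728 × 1.008 = 0.4766 g
mass O = 3.79 − (1.898) = 1.892 g → mol O = 0.1182
Ratios (÷ 0.1182): C 1.001, H 3.999, O 1.000
≈ 1:4:1 → CH4O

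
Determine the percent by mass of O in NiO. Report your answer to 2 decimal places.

21.42%

Molar mass = 1(58.69) + 1(16.00) = 74.690 g/mol
Mass of O per mole = 1 × 16.00 = 16.000 g
% O = 16.000 / 74.690 × 100 = 21.42%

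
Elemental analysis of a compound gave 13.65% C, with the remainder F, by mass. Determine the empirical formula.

Assume 100 g: 13.65 g C, 86.35 g F.
Moles — C: 13.65 / 12.01 = 1.137 mol; F: 86.35 / 19.00 = 4.545 mol
Divide by the smallest (1.137 mol C): C 1.000, F 3.999
→ CF4

CF4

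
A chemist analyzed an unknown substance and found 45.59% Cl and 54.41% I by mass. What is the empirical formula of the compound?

Cl3I

Assume 100 g: 45.59 g Cl, 54.41 g I.
Cl: 45.59 g ÷ 35.45 g/mol = 1.286 mol
I: 54.41 g ÷ 126.90 g/mol = 0.4288 mol
Smallest is I at 0.4288 mol; normalising gives Cl 2.999, I 1.000
Ratio ≈ 3:1, so the empirical formula is Cl3I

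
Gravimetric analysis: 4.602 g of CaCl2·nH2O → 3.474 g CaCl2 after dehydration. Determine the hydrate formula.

Mass of water lost = 4.602 − 3.474 = 1.128 g → 1.128 / 18.02 = 0.0626 mol H2O
Molar mass of CaCl2 = 110.98 g/mol → mol CaCl2 = 3.474 / 110.98 = 0.0313
n = 0.0626 / 0.0313 = 2.00 ≈ 2 → CaCl2·2H2O

CaCl2·2H2O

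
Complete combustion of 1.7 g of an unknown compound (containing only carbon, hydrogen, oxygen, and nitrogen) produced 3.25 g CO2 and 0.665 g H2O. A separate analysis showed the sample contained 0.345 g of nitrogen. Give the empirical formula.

mol C = 3.25 / 44.01 = 0.07385; mass C = 0.07385 × 12.01 = 0.8869 g
mol H = 2 × (0.665 / 18.02) = 0.07381; mass H = 0.07381 × 1.008 = 0.07440 g
mol N = 0.345 / 14.01 = 0.02463
mass O = 1.7 − (1.306) = 0.3937 g → mol O = 0.02461
Smallest is O at 0.02461 mol; normalising gives C 3.001, H 3.000, N 1.001, O 1.000
Ratio ≈ 3:3:1:1, so the empirical formula is C3H3NO

C3H3NO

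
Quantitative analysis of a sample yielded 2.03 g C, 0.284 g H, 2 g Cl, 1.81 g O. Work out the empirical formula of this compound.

C3H5ClO2

n(C) = 2.03/12.01 = 0.169, n(H) = 0.284/1.008 = 0.2817, n(Cl) = 2/35.45 = 0.05642, n(O) = 1.81/16.00 = 0.1131
Ratios (÷ 0.05642): C 2.996, H 4.994, Cl 1.000, O 2.005
→ C3H5ClO2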